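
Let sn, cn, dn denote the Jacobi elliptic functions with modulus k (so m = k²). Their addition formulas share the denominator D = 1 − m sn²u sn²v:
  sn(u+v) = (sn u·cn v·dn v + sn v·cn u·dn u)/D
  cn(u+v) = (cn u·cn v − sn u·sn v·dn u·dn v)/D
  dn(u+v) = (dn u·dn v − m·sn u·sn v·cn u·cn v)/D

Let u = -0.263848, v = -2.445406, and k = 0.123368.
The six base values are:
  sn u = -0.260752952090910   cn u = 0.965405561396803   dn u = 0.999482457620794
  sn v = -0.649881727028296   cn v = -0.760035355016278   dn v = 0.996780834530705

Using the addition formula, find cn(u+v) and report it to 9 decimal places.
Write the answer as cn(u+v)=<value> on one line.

m = k² = 0.015219663424
D = 1 − m·sn²u·sn²v = 0.999562948949901
cn(u+v) = (cn u·cn v − sn u·sn v·dn u·dn v)/D = -0.9025680025491929/0.999562948949901 = -0.9029626433206563

cn(u+v)=-0.902962643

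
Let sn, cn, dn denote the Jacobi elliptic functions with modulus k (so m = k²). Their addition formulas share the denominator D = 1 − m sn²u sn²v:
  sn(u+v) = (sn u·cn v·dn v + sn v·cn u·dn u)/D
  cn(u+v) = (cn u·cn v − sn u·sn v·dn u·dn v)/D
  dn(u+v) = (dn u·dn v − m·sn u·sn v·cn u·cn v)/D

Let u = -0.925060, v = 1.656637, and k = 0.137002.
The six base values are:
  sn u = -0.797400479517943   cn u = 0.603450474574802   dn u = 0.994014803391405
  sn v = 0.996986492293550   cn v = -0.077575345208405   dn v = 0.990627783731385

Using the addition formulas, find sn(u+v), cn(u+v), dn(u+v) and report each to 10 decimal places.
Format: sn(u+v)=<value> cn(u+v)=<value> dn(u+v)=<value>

sn(u+v)=0.6672250751 cn(u+v)=0.7448561600 dn(u+v)=0.9958132345

m = k² = 0.018769548004
D = 1 − m·sn²u·sn²v = 0.9881372508218742
sn(u+v) = (sn u·cn v·dn v + sn v·cn u·dn u)/D = 0.6593099514082222/0.9881372508218742 = 0.6672250751197237
cn(u+v) = (cn u·cn v − sn u·sn v·dn u·dn v)/D = 0.7360201182276875/0.9881372508218742 = 0.7448561600278802
dn(u+v) = (dn u·dn v − m·sn u·sn v·cn u·cn v)/D = 0.9840001518912743/0.9881372508218742 = 0.995813234520651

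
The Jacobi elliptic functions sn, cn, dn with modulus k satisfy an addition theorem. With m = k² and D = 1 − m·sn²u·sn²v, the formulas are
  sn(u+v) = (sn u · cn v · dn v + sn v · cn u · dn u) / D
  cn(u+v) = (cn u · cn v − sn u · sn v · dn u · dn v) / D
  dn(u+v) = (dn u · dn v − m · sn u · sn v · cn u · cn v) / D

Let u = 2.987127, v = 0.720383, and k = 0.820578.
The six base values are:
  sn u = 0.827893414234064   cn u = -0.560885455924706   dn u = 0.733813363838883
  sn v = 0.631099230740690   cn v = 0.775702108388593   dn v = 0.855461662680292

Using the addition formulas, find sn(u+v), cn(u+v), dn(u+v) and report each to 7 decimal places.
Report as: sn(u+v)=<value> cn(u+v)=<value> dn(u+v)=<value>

m = k² = 0.673348254084
D = 1 − m·sn²u·sn²v = 0.8161837526187229
sn(u+v) = (sn u·cn v·dn v + sn v·cn u·dn u)/D = 0.2896252090634727/0.8161837526187229 = 0.3548529459624884
cn(u+v) = (cn u·cn v − sn u·sn v·dn u·dn v)/D = -0.7630682514124935/0.8161837526187229 = -0.9349221287047084
dn(u+v) = (dn u·dn v − m·sn u·sn v·cn u·cn v)/D = 0.7808159878508297/0.8161837526187229 = 0.9566669090699052

sn(u+v)=0.3548529 cn(u+v)=-0.9349221 dn(u+v)=0.9566669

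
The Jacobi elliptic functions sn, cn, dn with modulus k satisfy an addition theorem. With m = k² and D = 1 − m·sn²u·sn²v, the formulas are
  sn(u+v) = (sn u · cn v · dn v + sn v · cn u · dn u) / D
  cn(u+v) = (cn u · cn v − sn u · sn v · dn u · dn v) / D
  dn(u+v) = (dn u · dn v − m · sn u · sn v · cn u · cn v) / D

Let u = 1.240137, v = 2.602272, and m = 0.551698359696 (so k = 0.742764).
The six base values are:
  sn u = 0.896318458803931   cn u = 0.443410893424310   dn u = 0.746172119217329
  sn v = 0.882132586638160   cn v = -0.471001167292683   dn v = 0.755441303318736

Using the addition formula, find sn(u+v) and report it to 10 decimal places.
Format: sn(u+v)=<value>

sn(u+v)=-0.0413056253

m = k² = 0.551698359696
D = 1 − m·sn²u·sn²v = 0.6550992771537287
sn(u+v) = (sn u·cn v·dn v + sn v·cn u·dn u)/D = -0.02705928526361325/0.6550992771537287 = -0.04130562528046171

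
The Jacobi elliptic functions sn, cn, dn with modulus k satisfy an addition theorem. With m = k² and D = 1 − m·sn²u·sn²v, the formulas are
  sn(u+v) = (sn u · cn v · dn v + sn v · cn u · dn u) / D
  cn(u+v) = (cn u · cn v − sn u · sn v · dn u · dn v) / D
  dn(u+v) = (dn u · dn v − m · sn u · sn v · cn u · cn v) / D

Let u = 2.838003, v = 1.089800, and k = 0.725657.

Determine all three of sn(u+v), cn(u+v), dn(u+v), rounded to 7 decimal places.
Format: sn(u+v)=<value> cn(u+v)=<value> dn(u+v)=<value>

sn(u+v)=-0.1719475 cn(u+v)=-0.9851061 dn(u+v)=0.9921851

sn u = 0.7578022274457494, cn u = -0.6524843171128795, dn u = 0.8352275443376274
sn v = 0.8419155720340489, cn v = 0.5396092749078542, dn v = 0.7916754134741315
m = k² = 0.526578081649
D = 1 − m·sn²u·sn²v = 0.7856558586085981
sn(u+v) = (sn u·cn v·dn v + sn v·cn u·dn u)/D = -0.1350915263610193/0.7856558586085981 = -0.1719474562313674
cn(u+v) = (cn u·cn v − sn u·sn v·dn u·dn v)/D = -0.7739543963771144/0.7856558586085981 = -0.9851061223520855
dn(u+v) = (dn u·dn v − m·sn u·sn v·cn u·cn v)/D = 0.7795160199491496/0.7856558586085981 = 0.9921850787565917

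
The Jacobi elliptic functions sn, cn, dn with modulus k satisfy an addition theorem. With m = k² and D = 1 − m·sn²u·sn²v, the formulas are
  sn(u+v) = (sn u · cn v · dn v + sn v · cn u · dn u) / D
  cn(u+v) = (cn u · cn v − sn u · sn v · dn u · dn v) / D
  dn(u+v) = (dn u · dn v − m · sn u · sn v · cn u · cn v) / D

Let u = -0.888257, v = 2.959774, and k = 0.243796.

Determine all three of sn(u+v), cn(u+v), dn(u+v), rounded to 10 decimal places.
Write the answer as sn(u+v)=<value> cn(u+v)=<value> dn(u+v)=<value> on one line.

sn u = -0.7722256326910948, cn u = 0.6353483864895215, dn u = 0.9821181669474723
sn v = 0.2279860143544595, cn v = -0.9736644068973499, dn v = 0.9984541214125346
m = k² = 0.059436489616
D = 1 − m·sn²u·sn²v = 0.9981577100175694
sn(u+v) = (sn u·cn v·dn v + sn v·cn u·dn u)/D = 0.8929866372133234/0.9981577100175694 = 0.8946348139690322
cn(u+v) = (cn u·cn v − sn u·sn v·dn u·dn v)/D = -0.4459749766813811/0.9981577100175694 = -0.4467981083605828
dn(u+v) = (dn u·dn v − m·sn u·sn v·cn u·cn v)/D = 0.9741266156699715/0.9981577100175694 = 0.9759245516951675

sn(u+v)=0.8946348140 cn(u+v)=-0.4467981084 dn(u+v)=0.9759245517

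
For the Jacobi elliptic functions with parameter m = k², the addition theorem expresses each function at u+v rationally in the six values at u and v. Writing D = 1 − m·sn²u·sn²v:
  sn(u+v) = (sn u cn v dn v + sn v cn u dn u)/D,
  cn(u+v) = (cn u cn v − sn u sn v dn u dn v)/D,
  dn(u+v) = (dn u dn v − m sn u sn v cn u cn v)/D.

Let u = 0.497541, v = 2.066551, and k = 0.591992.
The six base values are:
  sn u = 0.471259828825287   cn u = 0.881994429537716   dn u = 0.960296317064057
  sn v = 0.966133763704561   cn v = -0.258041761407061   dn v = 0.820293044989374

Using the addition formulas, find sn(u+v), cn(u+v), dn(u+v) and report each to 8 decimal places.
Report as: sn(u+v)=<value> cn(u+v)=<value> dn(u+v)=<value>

sn(u+v)=0.77483097 cn(u+v)=-0.63216847 dn(u+v)=0.88859443

m = k² = 0.350454528064
D = 1 − m·sn²u·sn²v = 0.9273514354547717
sn(u+v) = (sn u·cn v·dn v + sn v·cn u·dn u)/D = 0.7185406098963436/0.9273514354547717 = 0.7748309674465241
cn(u+v) = (cn u·cn v − sn u·sn v·dn u·dn v)/D = -0.5862423362141428/0.9273514354547717 = -0.6321684679623648
dn(u+v) = (dn u·dn v − m·sn u·sn v·cn u·cn v)/D = 0.8240393187825591/0.9273514354547717 = 0.8885944284740893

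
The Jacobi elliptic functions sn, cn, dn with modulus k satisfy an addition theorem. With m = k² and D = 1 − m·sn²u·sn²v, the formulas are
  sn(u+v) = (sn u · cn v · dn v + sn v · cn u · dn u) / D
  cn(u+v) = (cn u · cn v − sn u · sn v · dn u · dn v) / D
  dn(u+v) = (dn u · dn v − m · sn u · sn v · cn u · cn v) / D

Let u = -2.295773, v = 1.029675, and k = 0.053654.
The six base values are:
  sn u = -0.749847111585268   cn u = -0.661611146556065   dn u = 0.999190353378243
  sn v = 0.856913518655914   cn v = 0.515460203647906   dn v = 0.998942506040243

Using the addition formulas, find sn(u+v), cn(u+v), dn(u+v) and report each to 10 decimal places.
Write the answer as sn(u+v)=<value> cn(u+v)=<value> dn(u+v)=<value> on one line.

m = k² = 0.002878751716
D = 1 − m·sn²u·sn²v = 0.9988114330652062
sn(u+v) = (sn u·cn v·dn v + sn v·cn u·dn u)/D = -0.9525921178015425/0.9988114330652062 = -0.9537256846151396
cn(u+v) = (cn u·cn v − sn u·sn v·dn u·dn v)/D = 0.3003207217694827/0.9988114330652062 = 0.3006780978145618
dn(u+v) = (dn u·dn v − m·sn u·sn v·cn u·cn v)/D = 0.9975028862789077/0.9988114330652062 = 0.9986898960674862

sn(u+v)=-0.9537256846 cn(u+v)=0.3006780978 dn(u+v)=0.9986898961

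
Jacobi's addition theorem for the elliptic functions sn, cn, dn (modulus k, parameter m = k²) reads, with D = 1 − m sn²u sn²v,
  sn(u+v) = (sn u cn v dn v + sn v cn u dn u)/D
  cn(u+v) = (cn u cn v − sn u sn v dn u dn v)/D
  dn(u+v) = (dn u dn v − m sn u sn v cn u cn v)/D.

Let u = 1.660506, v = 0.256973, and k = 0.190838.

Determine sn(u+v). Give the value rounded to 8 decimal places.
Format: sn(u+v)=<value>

sn u = 0.9972832136968024, cn u = -0.07366268851038458, dn u = 0.9817221984872224
sn v = 0.2540558146741981, cn v = 0.9671895589956653, dn v = 0.9988239834337532
m = k² = 0.036419142244
D = 1 − m·sn²u·sn²v = 0.9976621049605774
sn(u+v) = (sn u·cn v·dn v + sn v·cn u·dn u)/D = 0.9450551952376239/0.9976621049605774 = 0.9472698126335747

sn(u+v)=0.94726981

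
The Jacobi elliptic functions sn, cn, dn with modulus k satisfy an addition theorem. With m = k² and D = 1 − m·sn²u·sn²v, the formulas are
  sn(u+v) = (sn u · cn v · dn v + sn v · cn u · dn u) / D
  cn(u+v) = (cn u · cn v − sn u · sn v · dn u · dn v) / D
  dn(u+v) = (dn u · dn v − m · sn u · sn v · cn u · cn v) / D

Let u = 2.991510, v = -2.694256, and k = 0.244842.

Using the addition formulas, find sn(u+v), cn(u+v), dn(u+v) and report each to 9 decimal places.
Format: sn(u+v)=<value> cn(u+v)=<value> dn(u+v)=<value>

sn u = 0.197438633699681, cn u = -0.9803152482353843, dn u = 0.9988308773858561
sn v = -0.4749576642863938, cn v = -0.8800086460573062, dn v = 0.9932153505413396
m = k² = 0.059947604964
D = 1 − m·sn²u·sn²v = 0.9994728357979317
sn(u+v) = (sn u·cn v·dn v + sn v·cn u·dn u)/D = 0.292494999992158/0.9994728357979317 = 0.2926492742132845
cn(u+v) = (cn u·cn v − sn u·sn v·dn u·dn v)/D = 0.9557157655273595/0.9994728357979317 = 0.9562198504017985
dn(u+v) = (dn u·dn v − m·sn u·sn v·cn u·cn v)/D = 0.9969038231275266/0.9994728357979317 = 0.9974296323237699

sn(u+v)=0.292649274 cn(u+v)=0.956219850 dn(u+v)=0.997429632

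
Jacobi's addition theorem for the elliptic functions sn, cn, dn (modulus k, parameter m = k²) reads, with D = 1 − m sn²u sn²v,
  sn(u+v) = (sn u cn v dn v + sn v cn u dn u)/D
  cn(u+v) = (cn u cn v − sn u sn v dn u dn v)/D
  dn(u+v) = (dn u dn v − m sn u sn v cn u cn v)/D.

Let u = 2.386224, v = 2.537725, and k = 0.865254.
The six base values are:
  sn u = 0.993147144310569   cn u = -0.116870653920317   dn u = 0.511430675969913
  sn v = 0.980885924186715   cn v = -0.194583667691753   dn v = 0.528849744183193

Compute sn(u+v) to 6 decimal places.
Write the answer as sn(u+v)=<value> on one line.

sn(u+v)=-0.555501

m = k² = 0.748664484516
D = 1 − m·sn²u·sn²v = 0.2895206945142394
sn(u+v) = (sn u·cn v·dn v + sn v·cn u·dn u)/D = -0.1608290917528681/0.2895206945142394 = -0.5555011949066669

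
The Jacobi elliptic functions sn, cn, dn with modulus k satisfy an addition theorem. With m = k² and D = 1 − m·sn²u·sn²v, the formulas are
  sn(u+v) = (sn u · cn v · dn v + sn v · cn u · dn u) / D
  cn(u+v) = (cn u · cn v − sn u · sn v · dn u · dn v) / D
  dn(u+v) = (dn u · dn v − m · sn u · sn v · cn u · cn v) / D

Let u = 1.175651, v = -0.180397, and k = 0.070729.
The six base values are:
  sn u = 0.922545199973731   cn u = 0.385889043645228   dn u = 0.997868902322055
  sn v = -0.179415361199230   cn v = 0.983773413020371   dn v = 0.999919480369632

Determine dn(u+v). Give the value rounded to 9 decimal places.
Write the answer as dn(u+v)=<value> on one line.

m = k² = 0.005002591441
D = 1 − m·sn²u·sn²v = 0.999862946670553
dn(u+v) = (dn u·dn v − m·sn u·sn v·cn u·cn v)/D = 0.9981028944270128/0.999862946670553 = 0.9982397065023751

dn(u+v)=0.998239707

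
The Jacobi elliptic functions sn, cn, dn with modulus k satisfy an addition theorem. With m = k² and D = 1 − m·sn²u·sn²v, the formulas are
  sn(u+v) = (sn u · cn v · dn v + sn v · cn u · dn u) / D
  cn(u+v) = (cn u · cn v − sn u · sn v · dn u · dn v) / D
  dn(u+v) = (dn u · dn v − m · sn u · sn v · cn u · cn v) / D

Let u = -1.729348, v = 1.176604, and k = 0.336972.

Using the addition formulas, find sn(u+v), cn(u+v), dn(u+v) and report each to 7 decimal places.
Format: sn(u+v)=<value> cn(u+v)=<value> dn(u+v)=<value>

sn u = -0.9945545803263823, cn u = -0.1042170175730129, dn u = 0.9421693904868782
sn v = 0.9140971283502523, cn v = 0.4054953019972269, dn v = 0.9513782185055997
m = k² = 0.113550128784
D = 1 − m·sn²u·sn²v = 0.9061510184562247
sn(u+v) = (sn u·cn v·dn v + sn v·cn u·dn u)/D = -0.4734339410512497/0.9061510184562247 = -0.5224669303554073
cn(u+v) = (cn u·cn v − sn u·sn v·dn u·dn v)/D = 0.7726383188206077/0.9061510184562247 = 0.8526595491079649
dn(u+v) = (dn u·dn v − m·sn u·sn v·cn u·cn v)/D = 0.8919969601078285/0.9061510184562247 = 0.9843800226892534

sn(u+v)=-0.5224669 cn(u+v)=0.8526595 dn(u+v)=0.9843800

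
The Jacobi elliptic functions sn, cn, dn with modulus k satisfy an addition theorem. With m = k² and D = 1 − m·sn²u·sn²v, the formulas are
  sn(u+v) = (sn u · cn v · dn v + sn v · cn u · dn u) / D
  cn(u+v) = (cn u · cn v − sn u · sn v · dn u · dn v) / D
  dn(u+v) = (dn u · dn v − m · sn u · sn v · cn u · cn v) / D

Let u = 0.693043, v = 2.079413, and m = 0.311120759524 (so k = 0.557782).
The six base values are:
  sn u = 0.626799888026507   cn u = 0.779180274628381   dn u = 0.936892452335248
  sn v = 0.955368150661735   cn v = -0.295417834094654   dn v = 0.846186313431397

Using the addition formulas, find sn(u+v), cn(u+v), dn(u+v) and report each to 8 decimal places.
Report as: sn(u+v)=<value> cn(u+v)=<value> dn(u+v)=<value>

sn(u+v)=0.60864334 cn(u+v)=-0.79344394 dn(u+v)=0.94060956

m = k² = 0.311120759524
D = 1 − m·sn²u·sn²v = 0.8884349077685626
sn(u+v) = (sn u·cn v·dn v + sn v·cn u·dn u)/D = 0.5407399926249341/0.8884349077685626 = 0.6086433433633125
cn(u+v) = (cn u·cn v − sn u·sn v·dn u·dn v)/D = -0.7049232906619844/0.8884349077685626 = -0.7934439366329097
dn(u+v) = (dn u·dn v − m·sn u·sn v·cn u·cn v)/D = 0.8356703634001216/0.8884349077685626 = 0.9406095551772419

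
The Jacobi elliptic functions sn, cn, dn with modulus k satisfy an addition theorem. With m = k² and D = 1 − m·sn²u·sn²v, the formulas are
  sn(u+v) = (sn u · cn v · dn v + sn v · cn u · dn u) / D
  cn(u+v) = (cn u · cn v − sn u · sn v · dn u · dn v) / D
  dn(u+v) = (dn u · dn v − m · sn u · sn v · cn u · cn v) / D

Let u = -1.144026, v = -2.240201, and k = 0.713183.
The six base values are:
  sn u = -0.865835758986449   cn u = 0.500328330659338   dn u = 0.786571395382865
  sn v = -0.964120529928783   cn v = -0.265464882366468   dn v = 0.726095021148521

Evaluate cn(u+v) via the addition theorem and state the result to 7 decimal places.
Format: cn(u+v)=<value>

m = k² = 0.508629991489
D = 1 − m·sn²u·sn²v = 0.6455657659150785
cn(u+v) = (cn u·cn v − sn u·sn v·dn u·dn v)/D = -0.6095781144044173/0.6455657659150785 = -0.9442540893418514

cn(u+v)=-0.9442541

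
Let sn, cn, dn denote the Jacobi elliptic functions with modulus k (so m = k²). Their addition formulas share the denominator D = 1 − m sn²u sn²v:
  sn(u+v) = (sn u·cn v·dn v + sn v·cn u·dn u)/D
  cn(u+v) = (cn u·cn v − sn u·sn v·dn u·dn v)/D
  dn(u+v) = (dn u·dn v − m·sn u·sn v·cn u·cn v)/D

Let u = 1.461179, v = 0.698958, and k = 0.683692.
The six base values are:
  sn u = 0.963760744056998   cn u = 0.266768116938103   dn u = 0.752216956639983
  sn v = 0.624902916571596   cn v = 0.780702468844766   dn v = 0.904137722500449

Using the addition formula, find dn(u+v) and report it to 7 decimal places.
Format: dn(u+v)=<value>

dn(u+v)=0.7483576

m = k² = 0.467434750864
D = 1 − m·sn²u·sn²v = 0.8304551646683295
dn(u+v) = (dn u·dn v − m·sn u·sn v·cn u·cn v)/D = 0.621477407080639/0.8304551646683295 = 0.7483575676585107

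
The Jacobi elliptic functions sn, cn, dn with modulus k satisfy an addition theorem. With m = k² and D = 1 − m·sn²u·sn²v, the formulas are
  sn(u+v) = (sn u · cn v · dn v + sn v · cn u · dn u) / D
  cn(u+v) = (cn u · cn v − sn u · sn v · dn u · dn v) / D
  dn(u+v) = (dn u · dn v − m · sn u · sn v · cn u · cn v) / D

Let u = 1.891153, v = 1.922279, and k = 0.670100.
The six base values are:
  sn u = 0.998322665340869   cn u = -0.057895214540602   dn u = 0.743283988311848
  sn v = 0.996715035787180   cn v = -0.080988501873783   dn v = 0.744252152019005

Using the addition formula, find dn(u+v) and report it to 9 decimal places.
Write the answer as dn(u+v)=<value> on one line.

m = k² = 0.44903401
D = 1 − m·sn²u·sn²v = 0.5554064909257689
dn(u+v) = (dn u·dn v − m·sn u·sn v·cn u·cn v)/D = 0.5510956925095435/0.5554064909257689 = 0.9922384803082872

dn(u+v)=0.992238480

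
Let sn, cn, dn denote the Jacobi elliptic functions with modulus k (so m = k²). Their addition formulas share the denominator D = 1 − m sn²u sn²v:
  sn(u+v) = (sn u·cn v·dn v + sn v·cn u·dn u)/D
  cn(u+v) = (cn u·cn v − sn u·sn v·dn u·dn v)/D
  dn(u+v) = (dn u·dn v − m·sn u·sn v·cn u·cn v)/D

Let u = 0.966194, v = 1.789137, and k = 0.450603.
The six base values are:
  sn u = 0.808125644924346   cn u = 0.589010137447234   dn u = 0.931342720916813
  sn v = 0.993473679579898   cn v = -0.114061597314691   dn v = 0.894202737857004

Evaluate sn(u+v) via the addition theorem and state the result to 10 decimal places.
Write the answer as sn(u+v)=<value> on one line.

m = k² = 0.203043063609
D = 1 − m·sn²u·sn²v = 0.869124405745079
sn(u+v) = (sn u·cn v·dn v + sn v·cn u·dn u)/D = 0.4625660358045086/0.869124405745079 = 0.532220741641655

sn(u+v)=0.5322207416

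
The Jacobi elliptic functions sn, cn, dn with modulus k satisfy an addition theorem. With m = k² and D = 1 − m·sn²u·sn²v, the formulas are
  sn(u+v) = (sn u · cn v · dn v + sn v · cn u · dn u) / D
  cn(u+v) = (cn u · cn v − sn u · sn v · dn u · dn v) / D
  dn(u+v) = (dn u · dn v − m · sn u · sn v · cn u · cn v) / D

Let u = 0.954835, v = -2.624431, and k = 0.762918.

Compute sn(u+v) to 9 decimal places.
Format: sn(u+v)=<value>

sn u = 0.7740103959908755, cn u = 0.6331728886315712, dn u = 0.8070329093750939
sn v = -0.8920682570521945, cn v = -0.4519006801940664, dn v = 0.7326784860557779
m = k² = 0.582043874724
D = 1 − m·sn²u·sn²v = 0.7225111847045742
sn(u+v) = (sn u·cn v·dn v + sn v·cn u·dn u)/D = -0.7121123920000463/0.7225111847045742 = -0.9856074301344139

sn(u+v)=-0.985607430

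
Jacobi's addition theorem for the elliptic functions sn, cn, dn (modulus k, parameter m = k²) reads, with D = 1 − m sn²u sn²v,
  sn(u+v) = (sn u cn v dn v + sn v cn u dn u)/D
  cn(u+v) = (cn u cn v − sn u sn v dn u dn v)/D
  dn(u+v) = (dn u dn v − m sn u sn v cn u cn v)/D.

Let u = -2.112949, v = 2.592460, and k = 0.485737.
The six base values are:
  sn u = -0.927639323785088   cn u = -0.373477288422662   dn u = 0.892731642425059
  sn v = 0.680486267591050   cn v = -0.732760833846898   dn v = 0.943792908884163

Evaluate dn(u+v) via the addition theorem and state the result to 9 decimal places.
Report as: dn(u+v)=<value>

dn(u+v)=0.974975996

m = k² = 0.235940433169
D = 1 − m·sn²u·sn²v = 0.9059845120169922
dn(u+v) = (dn u·dn v − m·sn u·sn v·cn u·cn v)/D = 0.8833131515515944/0.9059845120169922 = 0.9749759955444221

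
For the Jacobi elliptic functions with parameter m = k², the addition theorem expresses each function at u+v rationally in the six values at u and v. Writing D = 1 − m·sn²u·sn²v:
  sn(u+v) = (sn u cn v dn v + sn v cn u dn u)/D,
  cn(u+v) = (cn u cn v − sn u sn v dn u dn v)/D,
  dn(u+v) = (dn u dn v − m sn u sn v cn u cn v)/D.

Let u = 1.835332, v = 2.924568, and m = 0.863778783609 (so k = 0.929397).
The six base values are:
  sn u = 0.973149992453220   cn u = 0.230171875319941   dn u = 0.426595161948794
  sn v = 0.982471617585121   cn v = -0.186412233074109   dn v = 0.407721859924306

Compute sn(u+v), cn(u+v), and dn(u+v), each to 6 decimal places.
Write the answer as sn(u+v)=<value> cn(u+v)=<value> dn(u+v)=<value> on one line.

m = k² = 0.863778783609
D = 1 − m·sn²u·sn²v = 0.2104091158045458
sn(u+v) = (sn u·cn v·dn v + sn v·cn u·dn u)/D = 0.02250546769035788/0.2104091158045458 = 0.1069605164410451
cn(u+v) = (cn u·cn v − sn u·sn v·dn u·dn v)/D = -0.2092020552903078/0.2104091158045458 = -0.994263268919588
dn(u+v) = (dn u·dn v − m·sn u·sn v·cn u·cn v)/D = 0.2093668919606292/0.2104091158045458 = 0.9950466792280773

sn(u+v)=0.106961 cn(u+v)=-0.994263 dn(u+v)=0.995047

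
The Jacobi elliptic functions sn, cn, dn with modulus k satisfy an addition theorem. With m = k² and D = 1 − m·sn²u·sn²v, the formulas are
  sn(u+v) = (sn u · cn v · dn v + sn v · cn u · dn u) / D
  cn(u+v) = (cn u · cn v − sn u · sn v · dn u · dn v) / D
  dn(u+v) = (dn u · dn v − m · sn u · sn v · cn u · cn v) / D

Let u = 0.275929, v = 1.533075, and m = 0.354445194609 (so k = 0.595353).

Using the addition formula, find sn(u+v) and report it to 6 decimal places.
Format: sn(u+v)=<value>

sn(u+v)=0.998766

sn u = 0.2712661407627873, cn u = 0.962504379665705, dn u = 0.9868728576886737
sn v = 0.9851601146159991, cn v = 0.1716378413106837, dn v = 0.809936170828858
m = k² = 0.354445194609
D = 1 − m·sn²u·sn²v = 0.9746864000912561
sn(u+v) = (sn u·cn v·dn v + sn v·cn u·dn u)/D = 0.9734837453136073/0.9746864000912561 = 0.9987661110511686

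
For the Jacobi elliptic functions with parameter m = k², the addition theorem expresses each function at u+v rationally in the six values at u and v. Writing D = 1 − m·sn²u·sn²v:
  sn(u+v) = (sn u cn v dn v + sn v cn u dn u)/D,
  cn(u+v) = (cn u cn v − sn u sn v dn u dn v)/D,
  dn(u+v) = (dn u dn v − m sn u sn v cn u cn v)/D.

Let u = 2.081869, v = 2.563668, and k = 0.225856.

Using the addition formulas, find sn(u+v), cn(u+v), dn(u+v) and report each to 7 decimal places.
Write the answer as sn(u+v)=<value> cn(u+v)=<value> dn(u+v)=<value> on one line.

sn(u+v)=-0.9921443 cn(u+v)=-0.1250983 dn(u+v)=0.9745704

sn u = 0.8875917888833026, cn u = -0.4606308894407091, dn u = 0.9797002646792042
sn v = 0.5788460037738126, cn v = -0.8154368791728071, dn v = 0.9914172377700872
m = k² = 0.051010932736
D = 1 − m·sn²u·sn²v = 0.9865347042930856
sn(u+v) = (sn u·cn v·dn v + sn v·cn u·dn u)/D = -0.9787848317452469/0.9865347042930856 = -0.9921443487855889
cn(u+v) = (cn u·cn v − sn u·sn v·dn u·dn v)/D = -0.1234138400669653/0.9865347042930856 = -0.1250983260192546
dn(u+v) = (dn u·dn v − m·sn u·sn v·cn u·cn v)/D = 0.9614474722563306/0.9865347042930856 = 0.9745703502090871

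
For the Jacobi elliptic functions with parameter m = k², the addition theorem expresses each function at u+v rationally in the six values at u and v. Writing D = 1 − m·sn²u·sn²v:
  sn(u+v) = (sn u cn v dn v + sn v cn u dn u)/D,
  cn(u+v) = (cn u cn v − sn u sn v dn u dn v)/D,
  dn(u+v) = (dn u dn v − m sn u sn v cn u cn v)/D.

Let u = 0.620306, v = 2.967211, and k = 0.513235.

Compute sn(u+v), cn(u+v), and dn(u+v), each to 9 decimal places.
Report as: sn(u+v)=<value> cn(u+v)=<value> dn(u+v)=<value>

sn(u+v)=-0.199634987 cn(u+v)=-0.979870334 dn(u+v)=0.994737160

sn u = 0.5733910712672277, cn u = 0.8192818070670317, dn u = 0.9557179038064297
sn v = 0.4039716353944455, cn v = -0.9147715112511633, dn v = 0.9782705572863069
m = k² = 0.263410165225
D = 1 − m·sn²u·sn²v = 0.9858669424462302
sn(u+v) = (sn u·cn v·dn v + sn v·cn u·dn u)/D = -0.1968135339060789/0.9858669424462302 = -0.1996349866623236
cn(u+v) = (cn u·cn v − sn u·sn v·dn u·dn v)/D = -0.9660217704998575/0.9858669424462302 = -0.9798703343301775
dn(u+v) = (dn u·dn v − m·sn u·sn v·cn u·cn v)/D = 0.9806784825164923/0.9858669424462302 = 0.9947371600503576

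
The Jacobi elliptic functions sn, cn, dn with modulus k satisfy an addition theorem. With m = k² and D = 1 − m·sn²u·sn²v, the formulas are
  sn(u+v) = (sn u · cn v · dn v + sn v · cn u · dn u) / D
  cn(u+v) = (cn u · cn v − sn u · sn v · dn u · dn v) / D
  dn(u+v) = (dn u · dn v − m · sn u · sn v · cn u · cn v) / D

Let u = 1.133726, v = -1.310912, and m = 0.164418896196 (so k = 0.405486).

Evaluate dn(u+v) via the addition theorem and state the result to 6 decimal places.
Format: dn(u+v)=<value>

dn(u+v)=0.997447

sn u = 0.8925275082473519, cn u = 0.4509929567318909, dn u = 0.9322140457853523
sn v = -0.9542520091952274, cn v = 0.2990035166128848, dn v = 0.9221066442158532
m = k² = 0.164418896196
D = 1 − m·sn²u·sn²v = 0.8807327749460243
dn(u+v) = (dn u·dn v − m·sn u·sn v·cn u·cn v)/D = 0.8784842647777336/0.8807327749460243 = 0.9974470006882297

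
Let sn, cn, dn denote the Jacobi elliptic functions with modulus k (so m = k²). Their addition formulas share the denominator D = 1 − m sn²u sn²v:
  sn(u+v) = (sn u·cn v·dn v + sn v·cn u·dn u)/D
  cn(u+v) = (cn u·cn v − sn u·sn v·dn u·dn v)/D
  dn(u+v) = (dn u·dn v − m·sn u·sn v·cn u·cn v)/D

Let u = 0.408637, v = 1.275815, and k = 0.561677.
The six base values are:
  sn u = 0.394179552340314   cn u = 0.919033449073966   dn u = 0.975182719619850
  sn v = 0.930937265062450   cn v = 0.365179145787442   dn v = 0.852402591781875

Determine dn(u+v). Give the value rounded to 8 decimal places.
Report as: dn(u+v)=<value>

dn(u+v)=0.82755104

m = k² = 0.315481052329
D = 1 − m·sn²u·sn²v = 0.9575182601293247
dn(u+v) = (dn u·dn v − m·sn u·sn v·cn u·cn v)/D = 0.7923952314508463/0.9575182601293247 = 0.8275510394379565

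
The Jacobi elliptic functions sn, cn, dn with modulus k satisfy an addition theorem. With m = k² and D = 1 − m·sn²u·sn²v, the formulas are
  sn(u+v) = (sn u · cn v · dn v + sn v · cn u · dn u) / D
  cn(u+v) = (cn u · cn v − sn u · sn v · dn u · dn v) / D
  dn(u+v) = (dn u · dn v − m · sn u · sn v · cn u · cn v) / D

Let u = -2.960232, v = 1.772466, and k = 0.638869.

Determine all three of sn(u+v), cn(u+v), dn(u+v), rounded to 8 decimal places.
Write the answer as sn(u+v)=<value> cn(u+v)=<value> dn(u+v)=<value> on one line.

sn(u+v)=-0.89213503 cn(u+v)=0.45176884 dn(u+v)=0.82167423

sn u = -0.5581856633602336, cn u = -0.8297160750636907, dn u = 0.934254290399106
sn v = 0.9999657979705593, cn v = 0.008270603914020708, dn v = 0.7693336855515819
m = k² = 0.408153599161
D = 1 − m·sn²u·sn²v = 0.8728397778507287
sn(u+v) = (sn u·cn v·dn v + sn v·cn u·dn u)/D = -0.7786909446851641/0.8728397778507287 = -0.8921350337659958
cn(u+v) = (cn u·cn v − sn u·sn v·dn u·dn v)/D = 0.3943218107888989/0.8728397778507287 = 0.4517688363835487
dn(u+v) = (dn u·dn v − m·sn u·sn v·cn u·cn v)/D = 0.7171899538072768/0.8728397778507287 = 0.8216742316365068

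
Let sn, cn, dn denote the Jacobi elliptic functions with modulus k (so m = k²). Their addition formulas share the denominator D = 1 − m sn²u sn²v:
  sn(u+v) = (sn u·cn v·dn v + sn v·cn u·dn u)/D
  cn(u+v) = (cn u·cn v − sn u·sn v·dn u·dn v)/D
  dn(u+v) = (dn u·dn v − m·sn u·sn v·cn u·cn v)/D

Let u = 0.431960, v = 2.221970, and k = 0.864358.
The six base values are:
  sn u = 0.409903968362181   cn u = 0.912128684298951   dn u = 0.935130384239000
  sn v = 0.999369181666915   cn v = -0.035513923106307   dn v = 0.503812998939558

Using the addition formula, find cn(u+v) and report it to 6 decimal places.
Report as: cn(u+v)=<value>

cn(u+v)=-0.257698

m = k² = 0.747114752164
D = 1 − m·sn²u·sn²v = 0.8746271602939878
cn(u+v) = (cn u·cn v − sn u·sn v·dn u·dn v)/D = -0.2253898476081385/0.8746271602939878 = -0.2576982031204912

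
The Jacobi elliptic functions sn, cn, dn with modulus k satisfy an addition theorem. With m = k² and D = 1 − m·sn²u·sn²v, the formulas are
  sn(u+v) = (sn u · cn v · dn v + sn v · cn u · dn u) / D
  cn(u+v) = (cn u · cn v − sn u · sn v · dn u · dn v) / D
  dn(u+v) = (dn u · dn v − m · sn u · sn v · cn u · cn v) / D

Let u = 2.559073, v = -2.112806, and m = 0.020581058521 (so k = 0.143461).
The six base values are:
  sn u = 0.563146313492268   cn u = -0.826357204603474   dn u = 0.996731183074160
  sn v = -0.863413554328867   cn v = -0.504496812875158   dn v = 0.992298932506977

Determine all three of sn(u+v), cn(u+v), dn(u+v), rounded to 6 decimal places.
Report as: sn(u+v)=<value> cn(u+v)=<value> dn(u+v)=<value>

m = k² = 0.020581058521
D = 1 − m·sn²u·sn²v = 0.9951342709347615
sn(u+v) = (sn u·cn v·dn v + sn v·cn u·dn u)/D = 0.4292381449326786/0.9951342709347615 = 0.431336913489555
cn(u+v) = (cn u·cn v − sn u·sn v·dn u·dn v)/D = 0.8978011094466369/0.9951342709347615 = 0.9021909260579515
dn(u+v) = (dn u·dn v − m·sn u·sn v·cn u·cn v)/D = 0.9932271905946832/0.9951342709347615 = 0.9980835949521798

sn(u+v)=0.431337 cn(u+v)=0.902191 dn(u+v)=0.998084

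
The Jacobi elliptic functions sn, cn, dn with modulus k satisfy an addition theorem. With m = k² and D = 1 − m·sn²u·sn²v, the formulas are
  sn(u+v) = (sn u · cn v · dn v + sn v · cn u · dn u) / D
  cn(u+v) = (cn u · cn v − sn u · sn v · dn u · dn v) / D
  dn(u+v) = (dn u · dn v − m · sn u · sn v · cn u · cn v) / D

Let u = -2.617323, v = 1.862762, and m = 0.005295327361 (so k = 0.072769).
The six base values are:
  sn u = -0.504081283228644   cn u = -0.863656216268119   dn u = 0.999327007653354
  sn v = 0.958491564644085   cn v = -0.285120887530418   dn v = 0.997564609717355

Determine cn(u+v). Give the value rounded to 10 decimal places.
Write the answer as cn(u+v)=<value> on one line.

m = k² = 0.005295327361
D = 1 − m·sn²u·sn²v = 0.9987638517785294
cn(u+v) = (cn u·cn v − sn u·sn v·dn u·dn v)/D = 0.7279030377971483/0.9987638517785294 = 0.728803947500652

cn(u+v)=0.7288039475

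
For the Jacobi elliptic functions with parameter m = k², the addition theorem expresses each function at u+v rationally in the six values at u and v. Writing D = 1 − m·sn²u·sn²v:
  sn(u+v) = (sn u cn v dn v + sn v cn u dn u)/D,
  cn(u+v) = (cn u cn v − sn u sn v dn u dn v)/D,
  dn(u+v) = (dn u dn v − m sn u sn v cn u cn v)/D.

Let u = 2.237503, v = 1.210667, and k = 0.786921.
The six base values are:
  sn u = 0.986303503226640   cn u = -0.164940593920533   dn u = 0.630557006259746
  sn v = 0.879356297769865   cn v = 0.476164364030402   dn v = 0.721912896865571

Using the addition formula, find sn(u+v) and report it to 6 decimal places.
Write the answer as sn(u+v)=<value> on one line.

sn(u+v)=0.463480

m = k² = 0.619244660241
D = 1 − m·sn²u·sn²v = 0.5341853123039445
sn(u+v) = (sn u·cn v·dn v + sn v·cn u·dn u)/D = 0.2475840701103095/0.5341853123039445 = 0.4634797408458834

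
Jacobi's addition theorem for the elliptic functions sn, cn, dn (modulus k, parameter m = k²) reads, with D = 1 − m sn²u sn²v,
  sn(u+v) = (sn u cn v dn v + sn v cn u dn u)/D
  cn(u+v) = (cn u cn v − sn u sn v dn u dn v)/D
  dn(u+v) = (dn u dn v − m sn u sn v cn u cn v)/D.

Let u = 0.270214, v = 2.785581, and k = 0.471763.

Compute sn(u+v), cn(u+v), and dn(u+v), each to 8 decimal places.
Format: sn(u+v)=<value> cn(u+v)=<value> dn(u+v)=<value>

sn u = 0.2662430757719891, cn u = 0.963905921033516, dn u = 0.9920805045909156
sn v = 0.5233504428157623, cn v = -0.8521175470582363, dn v = 0.9690416328727978
m = k² = 0.222560328169
D = 1 − m·sn²u·sn²v = 0.9956789470456382
sn(u+v) = (sn u·cn v·dn v + sn v·cn u·dn u)/D = 0.2806186576559179/0.9956789470456382 = 0.2818364880452327
cn(u+v) = (cn u·cn v − sn u·sn v·dn u·dn v)/D = -0.9553165624887394/0.9956789470456382 = -0.9594624505452673
dn(u+v) = (dn u·dn v − m·sn u·sn v·cn u·cn v)/D = 0.9868387127767156/0.9956789470456382 = 0.9911214008339202

sn(u+v)=0.28183649 cn(u+v)=-0.95946245 dn(u+v)=0.99112140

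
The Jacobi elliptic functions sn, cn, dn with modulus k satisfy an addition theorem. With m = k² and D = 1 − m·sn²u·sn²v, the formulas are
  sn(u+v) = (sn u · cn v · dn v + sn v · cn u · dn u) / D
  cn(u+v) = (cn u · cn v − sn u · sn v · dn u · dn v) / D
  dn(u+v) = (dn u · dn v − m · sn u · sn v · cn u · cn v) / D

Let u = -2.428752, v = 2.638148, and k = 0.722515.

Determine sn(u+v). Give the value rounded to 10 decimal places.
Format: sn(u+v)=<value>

sn u = -0.9233165233255861, cn u = -0.3840398387588877, dn u = 0.7449591917675692
sn v = 0.8501076820726965, cn v = -0.526608895558162, dn v = 0.789138299532161
m = k² = 0.522027925225
D = 1 − m·sn²u·sn²v = 0.6783801594183873
sn(u+v) = (sn u·cn v·dn v + sn v·cn u·dn u)/D = 0.1404893930621995/0.6783801594183873 = 0.2070953743438617

sn(u+v)=0.2070953743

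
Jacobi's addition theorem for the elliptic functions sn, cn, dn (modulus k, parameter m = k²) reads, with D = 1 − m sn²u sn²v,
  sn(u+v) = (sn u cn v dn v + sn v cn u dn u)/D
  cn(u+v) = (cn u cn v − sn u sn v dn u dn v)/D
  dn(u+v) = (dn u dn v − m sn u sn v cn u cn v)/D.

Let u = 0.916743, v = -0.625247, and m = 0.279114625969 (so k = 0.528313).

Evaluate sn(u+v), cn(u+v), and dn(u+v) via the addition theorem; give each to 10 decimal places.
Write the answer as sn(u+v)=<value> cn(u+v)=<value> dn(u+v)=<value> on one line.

sn(u+v)=0.2863014540 cn(u+v)=0.9581395918 dn(u+v)=0.9884945050

sn u = 0.7749266971030169, cn u = 0.6320511166962757, dn u = 0.9123532699229741
sn v = -0.5767726096713031, cn v = 0.8169047415292402, dn v = 0.9524431081656037
m = k² = 0.279114625969
D = 1 − m·sn²u·sn²v = 0.9442412413090008
sn(u+v) = (sn u·cn v·dn v + sn v·cn u·dn u)/D = 0.2703376403391107/0.9442412413090008 = 0.2863014540270894
cn(u+v) = (cn u·cn v − sn u·sn v·dn u·dn v)/D = 0.9047149175318402/0.9442412413090008 = 0.9581395918246852
dn(u+v) = (dn u·dn v − m·sn u·sn v·cn u·cn v)/D = 0.933377278458993/0.9442412413090008 = 0.9884945050324776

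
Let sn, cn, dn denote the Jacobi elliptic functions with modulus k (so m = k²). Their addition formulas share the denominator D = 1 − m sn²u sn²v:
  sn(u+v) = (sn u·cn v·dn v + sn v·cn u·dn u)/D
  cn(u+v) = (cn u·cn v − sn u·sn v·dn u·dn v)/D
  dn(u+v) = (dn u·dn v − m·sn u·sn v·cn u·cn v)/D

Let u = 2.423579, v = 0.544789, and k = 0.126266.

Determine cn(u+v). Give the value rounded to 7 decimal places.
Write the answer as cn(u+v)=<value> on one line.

sn u = 0.6666593720753085, cn u = -0.7453625169165373, dn u = 0.9964508676380386
sn v = 0.5178914260451363, cn v = 0.8554463576571795, dn v = 0.9978596474605443
m = k² = 0.015943102756
D = 1 − m·sn²u·sn²v = 0.9980995420476892
cn(u+v) = (cn u·cn v − sn u·sn v·dn u·dn v)/D = -0.980913110358287/0.9980995420476892 = -0.9827808440287001

cn(u+v)=-0.9827808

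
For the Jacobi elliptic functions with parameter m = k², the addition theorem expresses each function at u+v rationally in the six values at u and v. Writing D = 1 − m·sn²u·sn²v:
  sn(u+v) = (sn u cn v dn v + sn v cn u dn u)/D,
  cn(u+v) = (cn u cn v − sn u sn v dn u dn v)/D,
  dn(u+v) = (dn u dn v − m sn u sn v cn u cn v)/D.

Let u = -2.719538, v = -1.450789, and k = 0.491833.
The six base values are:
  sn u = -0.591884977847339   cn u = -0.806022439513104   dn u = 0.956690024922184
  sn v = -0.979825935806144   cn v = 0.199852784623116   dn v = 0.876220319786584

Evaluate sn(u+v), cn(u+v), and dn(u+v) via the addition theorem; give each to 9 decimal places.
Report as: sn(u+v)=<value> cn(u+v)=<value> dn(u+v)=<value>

m = k² = 0.241899699889
D = 1 − m·sn²u·sn²v = 0.9186405832112784
sn(u+v) = (sn u·cn v·dn v + sn v·cn u·dn u)/D = 0.6519091520863449/0.9186405832112784 = 0.7096454957470697
cn(u+v) = (cn u·cn v − sn u·sn v·dn u·dn v)/D = -0.6472364162721536/0.9186405832112784 = -0.7045589190166396
dn(u+v) = (dn u·dn v − m·sn u·sn v·cn u·cn v)/D = 0.8608697032170191/0.9186405832112784 = 0.9371126411677671

sn(u+v)=0.709645496 cn(u+v)=-0.704558919 dn(u+v)=0.937112641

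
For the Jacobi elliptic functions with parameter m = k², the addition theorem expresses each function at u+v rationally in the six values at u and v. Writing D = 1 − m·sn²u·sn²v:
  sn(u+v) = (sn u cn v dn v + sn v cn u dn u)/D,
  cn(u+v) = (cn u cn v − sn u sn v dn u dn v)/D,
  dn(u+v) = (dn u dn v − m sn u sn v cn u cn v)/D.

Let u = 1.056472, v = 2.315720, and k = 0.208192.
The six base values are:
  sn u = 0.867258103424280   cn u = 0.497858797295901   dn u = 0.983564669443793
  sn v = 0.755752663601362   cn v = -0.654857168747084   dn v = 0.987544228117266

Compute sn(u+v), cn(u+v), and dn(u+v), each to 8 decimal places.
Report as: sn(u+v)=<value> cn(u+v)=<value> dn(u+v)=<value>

sn(u+v)=-0.19440179 cn(u+v)=-0.98092199 dn(u+v)=0.99918064

m = k² = 0.043343908864
D = 1 − m·sn²u·sn²v = 0.981379806902367
sn(u+v) = (sn u·cn v·dn v + sn v·cn u·dn u)/D = -0.1907819916309489/0.981379806902367 = -0.1944017905087474
cn(u+v) = (cn u·cn v − sn u·sn v·dn u·dn v)/D = -0.9626570298216575/0.981379806902367 = -0.980921986626354
dn(u+v) = (dn u·dn v − m·sn u·sn v·cn u·cn v)/D = 0.980575700210009/0.981379806902367 = 0.9991806366029723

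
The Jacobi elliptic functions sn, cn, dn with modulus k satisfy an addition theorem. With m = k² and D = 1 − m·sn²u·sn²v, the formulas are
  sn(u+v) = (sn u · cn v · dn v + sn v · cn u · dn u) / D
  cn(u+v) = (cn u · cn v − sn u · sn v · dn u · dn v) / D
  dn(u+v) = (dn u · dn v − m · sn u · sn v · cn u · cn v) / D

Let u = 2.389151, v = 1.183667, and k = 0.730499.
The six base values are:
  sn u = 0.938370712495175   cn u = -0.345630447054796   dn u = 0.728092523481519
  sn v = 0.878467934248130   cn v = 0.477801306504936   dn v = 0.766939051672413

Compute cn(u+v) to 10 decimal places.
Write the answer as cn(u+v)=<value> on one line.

m = k² = 0.533628789001
D = 1 − m·sn²u·sn²v = 0.6373898406417402
cn(u+v) = (cn u·cn v − sn u·sn v·dn u·dn v)/D = -0.6254498935941881/0.6373898406417402 = -0.9812674343294668

cn(u+v)=-0.9812674343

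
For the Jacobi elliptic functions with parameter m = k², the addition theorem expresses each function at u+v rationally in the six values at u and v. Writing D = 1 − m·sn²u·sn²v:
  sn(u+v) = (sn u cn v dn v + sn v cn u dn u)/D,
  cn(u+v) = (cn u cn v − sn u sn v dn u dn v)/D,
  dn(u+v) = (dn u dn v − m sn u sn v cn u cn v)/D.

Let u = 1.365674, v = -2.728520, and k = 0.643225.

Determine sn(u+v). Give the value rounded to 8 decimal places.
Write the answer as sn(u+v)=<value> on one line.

sn(u+v)=-0.94641198

sn u = 0.9471340340990529, cn u = 0.3208381546064217, dn u = 0.7930010336495049
sn v = -0.7242304855419733, cn v = -0.6895579771213132, dn v = 0.8848673097210012
m = k² = 0.413738400625
D = 1 − m·sn²u·sn²v = 0.8053285245000893
sn(u+v) = (sn u·cn v·dn v + sn v·cn u·dn u)/D = -0.762172560560967/0.8053285245000893 = -0.9464119764466166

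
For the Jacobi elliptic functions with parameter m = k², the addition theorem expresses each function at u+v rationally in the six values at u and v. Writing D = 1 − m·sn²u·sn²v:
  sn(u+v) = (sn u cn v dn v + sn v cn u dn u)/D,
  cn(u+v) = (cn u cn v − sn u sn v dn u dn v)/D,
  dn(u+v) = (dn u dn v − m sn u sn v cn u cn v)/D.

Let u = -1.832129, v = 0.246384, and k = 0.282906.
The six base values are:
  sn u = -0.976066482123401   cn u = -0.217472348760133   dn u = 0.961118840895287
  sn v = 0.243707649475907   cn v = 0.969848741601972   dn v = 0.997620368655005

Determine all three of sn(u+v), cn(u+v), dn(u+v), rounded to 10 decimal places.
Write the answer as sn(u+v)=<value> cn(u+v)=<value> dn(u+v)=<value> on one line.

m = k² = 0.080035804836
D = 1 − m·sn²u·sn²v = 0.9954712177734186
sn(u+v) = (sn u·cn v·dn v + sn v·cn u·dn u)/D = -0.9953231888364729/0.9954712177734186 = -0.9998512976223694
cn(u+v) = (cn u·cn v − sn u·sn v·dn u·dn v)/D = 0.01716668808151321/0.9954712177734186 = 0.01724478596167766
dn(u+v) = (dn u·dn v − m·sn u·sn v·cn u·cn v)/D = 0.9548162203702944/0.9954712177734186 = 0.9591600473451581

sn(u+v)=-0.9998512976 cn(u+v)=0.0172447860 dn(u+v)=0.9591600473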